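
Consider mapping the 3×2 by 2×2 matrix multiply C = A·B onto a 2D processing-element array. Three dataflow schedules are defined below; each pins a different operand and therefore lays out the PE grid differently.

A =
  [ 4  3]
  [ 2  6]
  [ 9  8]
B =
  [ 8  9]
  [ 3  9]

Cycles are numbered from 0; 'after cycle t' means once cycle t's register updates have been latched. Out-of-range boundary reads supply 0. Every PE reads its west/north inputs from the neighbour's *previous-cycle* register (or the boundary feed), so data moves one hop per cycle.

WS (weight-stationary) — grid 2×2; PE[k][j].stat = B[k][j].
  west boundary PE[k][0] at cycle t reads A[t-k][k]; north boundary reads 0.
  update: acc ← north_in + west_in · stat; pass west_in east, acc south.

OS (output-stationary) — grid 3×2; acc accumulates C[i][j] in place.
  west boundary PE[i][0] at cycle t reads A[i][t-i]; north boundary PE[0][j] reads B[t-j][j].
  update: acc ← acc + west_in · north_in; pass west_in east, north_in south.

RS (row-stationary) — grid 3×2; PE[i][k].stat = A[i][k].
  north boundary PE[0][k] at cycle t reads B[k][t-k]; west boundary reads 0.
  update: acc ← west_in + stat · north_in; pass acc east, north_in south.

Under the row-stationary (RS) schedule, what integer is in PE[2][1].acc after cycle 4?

PE[2][1].acc = 153

RS (3×2). Following PE[2][1] plus its west/north inputs:
  t=0 PE[1][1]: acc=0 h=0 v=0
  t=0 PE[2][0]: acc=0 h=0 v=0
  t=0 PE[2][1]: acc=0 h=0 v=0
  t=1 PE[1][1]: acc=0 h=0 v=0
  t=1 PE[2][0]: acc=0 h=0 v=0
  t=1 PE[2][1]: acc=0 h=0 v=0
  t=2 PE[1][1]: acc=34 h=34 v=3
  t=2 PE[2][0]: acc=72 h=72 v=8
  t=2 PE[2][1]: acc=0 h=0 v=0
  t=3 PE[1][1]: acc=72 h=72 v=9
  t=3 PE[2][0]: acc=81 h=81 v=9
  t=3 PE[2][1]: acc=96 h=96 v=3
  t=4 PE[1][1]: acc=0 h=0 v=0
  t=4 PE[2][0]: acc=0 h=0 v=0
  t=4 PE[2][1]: acc=153 h=153 v=9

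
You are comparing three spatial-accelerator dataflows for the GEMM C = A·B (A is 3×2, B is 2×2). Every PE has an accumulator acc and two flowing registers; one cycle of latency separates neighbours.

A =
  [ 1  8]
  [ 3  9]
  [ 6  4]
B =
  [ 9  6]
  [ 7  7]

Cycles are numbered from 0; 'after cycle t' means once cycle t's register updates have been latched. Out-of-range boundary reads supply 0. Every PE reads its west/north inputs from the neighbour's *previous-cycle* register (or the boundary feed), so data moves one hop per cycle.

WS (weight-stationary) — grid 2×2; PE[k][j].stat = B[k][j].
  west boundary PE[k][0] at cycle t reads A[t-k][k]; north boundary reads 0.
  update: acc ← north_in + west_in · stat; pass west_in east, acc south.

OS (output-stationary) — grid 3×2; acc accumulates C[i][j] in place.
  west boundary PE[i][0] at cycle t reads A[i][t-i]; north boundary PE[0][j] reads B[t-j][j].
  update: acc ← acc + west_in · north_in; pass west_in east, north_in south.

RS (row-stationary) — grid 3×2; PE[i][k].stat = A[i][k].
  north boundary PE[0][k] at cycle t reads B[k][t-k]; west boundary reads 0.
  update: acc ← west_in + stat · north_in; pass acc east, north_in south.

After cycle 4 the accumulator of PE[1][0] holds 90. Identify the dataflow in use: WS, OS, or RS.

dataflow = OS

WS (2×2 grid), PE[1][0]:
  c0 r1c0: 0 / 0 / 0
  c1 r1c0: 65 / 8 / 65
  c2 r1c0: 90 / 9 / 90
  c3 r1c0: 82 / 4 / 82
  c4 r1c0: 0 / 0 / 0
OS (3×2 grid), PE[1][0]:
  c0 r1c0: 0 / 0 / 0
  c1 r1c0: 27 / 3 / 9
  c2 r1c0: 90 / 9 / 7
  c3 r1c0: 90 / 0 / 0
  c4 r1c0: 90 / 0 / 0
RS (3×2 grid), PE[1][0]:
  c0 r1c0: 0 / 0 / 0
  c1 r1c0: 27 / 27 / 9
  c2 r1c0: 18 / 18 / 6
  c3 r1c0: 0 / 0 / 0
  c4 r1c0: 0 / 0 / 0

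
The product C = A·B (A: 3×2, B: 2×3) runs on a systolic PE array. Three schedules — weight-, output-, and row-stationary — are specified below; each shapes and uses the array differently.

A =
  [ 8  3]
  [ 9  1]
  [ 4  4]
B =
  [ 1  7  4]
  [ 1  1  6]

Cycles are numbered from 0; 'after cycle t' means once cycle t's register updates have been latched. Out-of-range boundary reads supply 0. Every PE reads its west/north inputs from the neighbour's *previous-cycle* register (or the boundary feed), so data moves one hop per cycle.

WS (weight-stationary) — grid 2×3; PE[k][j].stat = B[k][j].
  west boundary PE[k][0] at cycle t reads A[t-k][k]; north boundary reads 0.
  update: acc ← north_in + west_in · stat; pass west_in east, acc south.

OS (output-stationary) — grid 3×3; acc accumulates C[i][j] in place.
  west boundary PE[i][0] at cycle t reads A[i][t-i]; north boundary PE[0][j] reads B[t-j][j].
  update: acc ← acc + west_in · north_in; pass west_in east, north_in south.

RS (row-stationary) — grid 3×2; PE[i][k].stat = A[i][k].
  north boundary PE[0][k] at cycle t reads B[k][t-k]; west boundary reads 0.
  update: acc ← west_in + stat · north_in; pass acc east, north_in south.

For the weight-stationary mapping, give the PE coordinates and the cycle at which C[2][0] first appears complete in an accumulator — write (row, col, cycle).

Under WS, C[2][0] lands at PE[1][0]:
  step 0 · PE1,0: acc=0; fwd→0 fwd↓0
  step 1 · PE1,0: acc=11; fwd→3 fwd↓11
  step 2 · PE1,0: acc=10; fwd→1 fwd↓10
  step 3 · PE1,0: acc=8; fwd→4 fwd↓8

(row, col, cycle) = (1, 0, 3)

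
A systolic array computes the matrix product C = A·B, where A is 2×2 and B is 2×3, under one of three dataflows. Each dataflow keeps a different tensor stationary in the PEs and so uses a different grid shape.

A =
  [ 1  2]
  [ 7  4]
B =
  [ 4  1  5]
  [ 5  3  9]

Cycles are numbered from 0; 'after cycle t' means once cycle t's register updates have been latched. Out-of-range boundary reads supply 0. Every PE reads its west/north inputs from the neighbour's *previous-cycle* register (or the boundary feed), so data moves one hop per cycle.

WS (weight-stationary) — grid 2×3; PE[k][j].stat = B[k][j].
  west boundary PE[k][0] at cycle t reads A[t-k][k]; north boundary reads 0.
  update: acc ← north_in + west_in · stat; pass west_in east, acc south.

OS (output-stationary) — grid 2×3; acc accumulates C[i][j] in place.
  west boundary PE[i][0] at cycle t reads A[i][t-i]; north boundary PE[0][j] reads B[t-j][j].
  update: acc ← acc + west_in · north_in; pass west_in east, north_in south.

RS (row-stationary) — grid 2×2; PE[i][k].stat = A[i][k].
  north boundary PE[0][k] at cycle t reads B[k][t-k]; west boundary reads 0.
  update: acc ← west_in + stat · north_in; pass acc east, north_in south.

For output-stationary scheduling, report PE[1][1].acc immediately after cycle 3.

PE[1][1].acc = 19

Tracing OS — 2×3 array, target PE[1][1]:
  after 0 — PE[0][1] acc=0, pass-E 0, pass-S 0
  after 0 — PE[1][0] acc=0, pass-E 0, pass-S 0
  after 0 — PE[1][1] acc=0, pass-E 0, pass-S 0
  after 1 — PE[0][1] acc=1, pass-E 1, pass-S 1
  after 1 — PE[1][0] acc=28, pass-E 7, pass-S 4
  after 1 — PE[1][1] acc=0, pass-E 0, pass-S 0
  after 2 — PE[0][1] acc=7, pass-E 2, pass-S 3
  after 2 — PE[1][0] acc=48, pass-E 4, pass-S 5
  after 2 — PE[1][1] acc=7, pass-E 7, pass-S 1
  after 3 — PE[0][1] acc=7, pass-E 0, pass-S 0
  after 3 — PE[1][0] acc=48, pass-E 0, pass-S 0
  after 3 — PE[1][1] acc=19, pass-E 4, pass-S 3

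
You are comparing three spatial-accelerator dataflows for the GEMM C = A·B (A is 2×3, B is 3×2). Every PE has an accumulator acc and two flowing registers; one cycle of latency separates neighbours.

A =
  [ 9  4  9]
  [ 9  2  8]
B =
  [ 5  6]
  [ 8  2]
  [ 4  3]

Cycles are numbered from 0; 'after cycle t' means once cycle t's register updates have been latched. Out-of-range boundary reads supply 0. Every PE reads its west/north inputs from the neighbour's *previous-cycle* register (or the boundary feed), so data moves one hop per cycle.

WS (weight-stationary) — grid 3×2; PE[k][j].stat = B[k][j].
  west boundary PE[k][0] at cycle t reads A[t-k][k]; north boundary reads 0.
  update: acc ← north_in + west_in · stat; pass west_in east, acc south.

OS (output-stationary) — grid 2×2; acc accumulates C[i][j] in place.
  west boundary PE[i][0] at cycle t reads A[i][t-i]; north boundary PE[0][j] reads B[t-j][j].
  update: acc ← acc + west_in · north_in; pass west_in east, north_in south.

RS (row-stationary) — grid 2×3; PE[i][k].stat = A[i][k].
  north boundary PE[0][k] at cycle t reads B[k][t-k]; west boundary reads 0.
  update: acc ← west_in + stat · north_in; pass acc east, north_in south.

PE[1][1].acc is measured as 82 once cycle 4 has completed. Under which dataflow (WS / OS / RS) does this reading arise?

WS (3×2 grid), PE[1][1]:
  t=0 PE[1][1]: acc=0 h=0 v=0
  t=1 PE[1][1]: acc=0 h=0 v=0
  t=2 PE[1][1]: acc=62 h=4 v=62
  t=3 PE[1][1]: acc=58 h=2 v=58
  t=4 PE[1][1]: acc=0 h=0 v=0
OS (2×2 grid), PE[1][1]:
  t=0 PE[1][1]: acc=0 h=0 v=0
  t=1 PE[1][1]: acc=0 h=0 v=0
  t=2 PE[1][1]: acc=54 h=9 v=6
  t=3 PE[1][1]: acc=58 h=2 v=2
  t=4 PE[1][1]: acc=82 h=8 v=3
RS (2×3 grid), PE[1][1]:
  t=0 PE[1][1]: acc=0 h=0 v=0
  t=1 PE[1][1]: acc=0 h=0 v=0
  t=2 PE[1][1]: acc=61 h=61 v=8
  t=3 PE[1][1]: acc=58 h=58 v=2
  t=4 PE[1][1]: acc=0 h=0 v=0

dataflow = OS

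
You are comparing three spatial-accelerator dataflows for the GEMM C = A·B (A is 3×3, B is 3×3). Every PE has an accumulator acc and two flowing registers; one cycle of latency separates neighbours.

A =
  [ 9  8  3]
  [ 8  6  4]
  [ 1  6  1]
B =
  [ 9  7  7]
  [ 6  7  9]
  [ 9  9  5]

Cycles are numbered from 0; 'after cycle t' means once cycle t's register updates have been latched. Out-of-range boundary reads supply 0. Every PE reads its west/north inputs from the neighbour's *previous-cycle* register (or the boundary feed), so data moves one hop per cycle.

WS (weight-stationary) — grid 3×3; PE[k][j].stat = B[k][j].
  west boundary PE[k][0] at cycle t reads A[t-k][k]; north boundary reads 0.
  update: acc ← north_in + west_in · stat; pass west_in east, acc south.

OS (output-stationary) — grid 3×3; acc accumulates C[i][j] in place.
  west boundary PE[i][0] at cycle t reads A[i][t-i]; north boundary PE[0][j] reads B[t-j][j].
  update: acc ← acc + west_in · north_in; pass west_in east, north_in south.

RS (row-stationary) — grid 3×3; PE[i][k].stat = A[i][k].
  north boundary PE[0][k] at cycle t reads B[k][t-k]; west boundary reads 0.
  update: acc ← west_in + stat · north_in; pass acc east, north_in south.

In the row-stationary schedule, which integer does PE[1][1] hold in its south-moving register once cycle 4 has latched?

RS (3×3). Following PE[1][1] plus its west/north inputs:
  after 0 — PE[0][1] acc=0, pass-E 0, pass-S 0
  after 0 — PE[1][0] acc=0, pass-E 0, pass-S 0
  after 0 — PE[1][1] acc=0, pass-E 0, pass-S 0
  after 1 — PE[0][1] acc=129, pass-E 129, pass-S 6
  after 1 — PE[1][0] acc=72, pass-E 72, pass-S 9
  after 1 — PE[1][1] acc=0, pass-E 0, pass-S 0
  after 2 — PE[0][1] acc=119, pass-E 119, pass-S 7
  after 2 — PE[1][0] acc=56, pass-E 56, pass-S 7
  after 2 — PE[1][1] acc=108, pass-E 108, pass-S 6
  after 3 — PE[0][1] acc=135, pass-E 135, pass-S 9
  after 3 — PE[1][0] acc=56, pass-E 56, pass-S 7
  after 3 — PE[1][1] acc=98, pass-E 98, pass-S 7
  after 4 — PE[0][1] acc=0, pass-E 0, pass-S 0
  after 4 — PE[1][0] acc=0, pass-E 0, pass-S 0
  after 4 — PE[1][1] acc=110, pass-E 110, pass-S 9

register = 9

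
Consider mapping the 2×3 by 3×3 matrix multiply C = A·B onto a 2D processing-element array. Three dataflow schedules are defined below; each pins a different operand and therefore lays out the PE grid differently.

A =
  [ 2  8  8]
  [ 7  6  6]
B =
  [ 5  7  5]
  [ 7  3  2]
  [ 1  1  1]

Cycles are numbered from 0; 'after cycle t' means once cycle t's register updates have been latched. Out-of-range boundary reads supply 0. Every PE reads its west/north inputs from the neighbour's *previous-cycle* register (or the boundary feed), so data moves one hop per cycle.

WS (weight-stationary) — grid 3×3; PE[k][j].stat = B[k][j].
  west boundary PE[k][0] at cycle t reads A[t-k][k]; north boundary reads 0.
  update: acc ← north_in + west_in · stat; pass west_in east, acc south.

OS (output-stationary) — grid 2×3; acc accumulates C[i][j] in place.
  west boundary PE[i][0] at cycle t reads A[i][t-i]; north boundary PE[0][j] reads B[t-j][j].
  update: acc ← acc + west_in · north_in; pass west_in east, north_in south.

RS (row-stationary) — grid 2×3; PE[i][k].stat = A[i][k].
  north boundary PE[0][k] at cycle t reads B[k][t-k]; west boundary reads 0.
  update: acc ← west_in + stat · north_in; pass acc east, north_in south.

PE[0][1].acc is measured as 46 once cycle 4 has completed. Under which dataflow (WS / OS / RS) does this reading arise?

dataflow = OS

WS [3×3] PE[0][1] across cycles:
  after 0 — PE[0][1] acc=0, pass-E 0, pass-S 0
  after 1 — PE[0][1] acc=14, pass-E 2, pass-S 14
  after 2 — PE[0][1] acc=49, pass-E 7, pass-S 49
  after 3 — PE[0][1] acc=0, pass-E 0, pass-S 0
  after 4 — PE[0][1] acc=0, pass-E 0, pass-S 0
OS [2×3] PE[0][1] across cycles:
  after 0 — PE[0][1] acc=0, pass-E 0, pass-S 0
  after 1 — PE[0][1] acc=14, pass-E 2, pass-S 7
  after 2 — PE[0][1] acc=38, pass-E 8, pass-S 3
  after 3 — PE[0][1] acc=46, pass-E 8, pass-S 1
  after 4 — PE[0][1] acc=46, pass-E 0, pass-S 0
RS [2×3] PE[0][1] across cycles:
  after 0 — PE[0][1] acc=0, pass-E 0, pass-S 0
  after 1 — PE[0][1] acc=66, pass-E 66, pass-S 7
  after 2 — PE[0][1] acc=38, pass-E 38, pass-S 3
  after 3 — PE[0][1] acc=26, pass-E 26, pass-S 2
  after 4 — PE[0][1] acc=0, pass-E 0, pass-S 0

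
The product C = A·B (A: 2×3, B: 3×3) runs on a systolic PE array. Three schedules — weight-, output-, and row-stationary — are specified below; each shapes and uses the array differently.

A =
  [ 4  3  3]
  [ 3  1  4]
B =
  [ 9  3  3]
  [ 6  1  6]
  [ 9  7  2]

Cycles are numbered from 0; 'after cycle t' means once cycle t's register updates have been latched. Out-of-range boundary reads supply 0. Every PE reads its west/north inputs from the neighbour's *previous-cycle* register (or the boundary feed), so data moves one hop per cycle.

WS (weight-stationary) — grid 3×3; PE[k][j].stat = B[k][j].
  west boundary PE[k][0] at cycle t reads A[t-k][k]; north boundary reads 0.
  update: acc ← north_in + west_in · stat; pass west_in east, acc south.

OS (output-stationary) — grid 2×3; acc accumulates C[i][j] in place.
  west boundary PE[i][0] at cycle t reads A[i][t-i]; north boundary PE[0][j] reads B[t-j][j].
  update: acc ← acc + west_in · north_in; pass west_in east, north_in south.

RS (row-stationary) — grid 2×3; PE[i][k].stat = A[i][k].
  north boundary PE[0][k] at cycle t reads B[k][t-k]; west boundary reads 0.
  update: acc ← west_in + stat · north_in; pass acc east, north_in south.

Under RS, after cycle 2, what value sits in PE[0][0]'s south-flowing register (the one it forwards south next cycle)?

RS on a 2×3 grid — tracing PE[0][0] and its feeders:
  step 0 · PE0,0: acc=36; fwd→36 fwd↓9
  step 1 · PE0,0: acc=12; fwd→12 fwd↓3
  step 2 · PE0,0: acc=12; fwd→12 fwd↓3

register = 3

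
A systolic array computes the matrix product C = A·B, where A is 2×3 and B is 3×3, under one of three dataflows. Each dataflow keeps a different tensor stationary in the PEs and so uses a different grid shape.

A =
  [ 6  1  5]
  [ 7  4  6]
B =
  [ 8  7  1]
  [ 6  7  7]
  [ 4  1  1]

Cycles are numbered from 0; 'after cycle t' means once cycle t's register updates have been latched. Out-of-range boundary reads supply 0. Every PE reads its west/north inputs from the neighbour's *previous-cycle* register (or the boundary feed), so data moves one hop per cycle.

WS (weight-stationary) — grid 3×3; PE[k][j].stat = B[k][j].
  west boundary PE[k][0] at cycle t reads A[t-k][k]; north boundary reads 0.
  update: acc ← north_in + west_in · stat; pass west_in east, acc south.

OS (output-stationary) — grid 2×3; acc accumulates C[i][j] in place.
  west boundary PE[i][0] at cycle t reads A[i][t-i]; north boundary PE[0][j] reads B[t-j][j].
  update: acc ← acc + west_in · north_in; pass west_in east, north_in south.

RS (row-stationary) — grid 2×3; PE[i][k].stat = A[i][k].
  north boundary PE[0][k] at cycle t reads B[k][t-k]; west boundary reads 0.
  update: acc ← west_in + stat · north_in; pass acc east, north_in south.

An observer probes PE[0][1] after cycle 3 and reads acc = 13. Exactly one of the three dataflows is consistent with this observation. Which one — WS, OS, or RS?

dataflow = RS

WS (3×3 grid), PE[0][1]:
  [0] (0,1) acc=0 (h:0 v:0)
  [1] (0,1) acc=42 (h:6 v:42)
  [2] (0,1) acc=49 (h:7 v:49)
  [3] (0,1) acc=0 (h:0 v:0)
OS (2×3 grid), PE[0][1]:
  [0] (0,1) acc=0 (h:0 v:0)
  [1] (0,1) acc=42 (h:6 v:7)
  [2] (0,1) acc=49 (h:1 v:7)
  [3] (0,1) acc=54 (h:5 v:1)
RS (2×3 grid), PE[0][1]:
  [0] (0,1) acc=0 (h:0 v:0)
  [1] (0,1) acc=54 (h:54 v:6)
  [2] (0,1) acc=49 (h:49 v:7)
  [3] (0,1) acc=13 (h:13 v:7)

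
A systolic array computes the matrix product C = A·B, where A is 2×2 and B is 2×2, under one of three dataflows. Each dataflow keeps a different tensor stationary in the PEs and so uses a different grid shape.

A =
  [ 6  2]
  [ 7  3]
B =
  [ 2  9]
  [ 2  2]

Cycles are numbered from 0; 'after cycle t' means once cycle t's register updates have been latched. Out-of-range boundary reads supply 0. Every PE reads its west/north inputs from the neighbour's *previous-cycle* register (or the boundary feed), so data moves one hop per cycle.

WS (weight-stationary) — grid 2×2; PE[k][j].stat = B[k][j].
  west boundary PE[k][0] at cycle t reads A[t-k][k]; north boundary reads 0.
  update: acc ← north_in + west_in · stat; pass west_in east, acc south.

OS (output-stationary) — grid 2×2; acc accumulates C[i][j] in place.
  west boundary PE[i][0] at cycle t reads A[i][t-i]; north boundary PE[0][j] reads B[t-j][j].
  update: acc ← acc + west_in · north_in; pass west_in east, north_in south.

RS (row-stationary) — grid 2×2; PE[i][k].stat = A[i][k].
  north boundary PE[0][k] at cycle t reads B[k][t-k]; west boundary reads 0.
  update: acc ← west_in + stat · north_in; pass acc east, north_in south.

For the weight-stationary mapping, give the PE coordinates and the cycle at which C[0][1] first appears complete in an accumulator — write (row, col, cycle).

(row, col, cycle) = (1, 1, 2)

WS — PE[1][1] is where C[0][1] collects:
  step 0 · PE1,1: acc=0; fwd→0 fwd↓0
  step 1 · PE1,1: acc=0; fwd→0 fwd↓0
  step 2 · PE1,1: acc=58; fwd→2 fwd↓58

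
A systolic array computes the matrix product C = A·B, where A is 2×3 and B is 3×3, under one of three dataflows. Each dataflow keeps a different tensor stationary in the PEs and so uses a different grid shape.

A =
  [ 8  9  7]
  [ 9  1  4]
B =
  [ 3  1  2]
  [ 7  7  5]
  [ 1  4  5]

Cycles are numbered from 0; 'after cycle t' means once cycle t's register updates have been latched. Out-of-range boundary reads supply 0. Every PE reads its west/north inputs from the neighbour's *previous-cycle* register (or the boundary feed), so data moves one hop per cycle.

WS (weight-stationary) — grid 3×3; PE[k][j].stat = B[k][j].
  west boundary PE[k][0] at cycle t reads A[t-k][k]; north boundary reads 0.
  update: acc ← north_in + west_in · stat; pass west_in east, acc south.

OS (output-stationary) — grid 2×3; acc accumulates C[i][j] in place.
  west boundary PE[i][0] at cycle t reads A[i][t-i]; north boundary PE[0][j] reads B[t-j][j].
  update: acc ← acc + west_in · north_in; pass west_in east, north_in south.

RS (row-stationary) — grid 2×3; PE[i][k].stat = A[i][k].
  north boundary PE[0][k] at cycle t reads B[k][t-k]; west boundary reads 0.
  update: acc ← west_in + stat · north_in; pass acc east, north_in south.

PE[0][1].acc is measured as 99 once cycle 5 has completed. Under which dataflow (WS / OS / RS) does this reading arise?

— WS: 3×3; PE[0][1] trace:
  c0 r0c1: 0 / 0 / 0
  c1 r0c1: 8 / 8 / 8
  c2 r0c1: 9 / 9 / 9
  c3 r0c1: 0 / 0 / 0
  c4 r0c1: 0 / 0 / 0
  c5 r0c1: 0 / 0 / 0
— OS: 2×3; PE[0][1] trace:
  c0 r0c1: 0 / 0 / 0
  c1 r0c1: 8 / 8 / 1
  c2 r0c1: 71 / 9 / 7
  c3 r0c1: 99 / 7 / 4
  c4 r0c1: 99 / 0 / 0
  c5 r0c1: 99 / 0 / 0
— RS: 2×3; PE[0][1] trace:
  c0 r0c1: 0 / 0 / 0
  c1 r0c1: 87 / 87 / 7
  c2 r0c1: 71 / 71 / 7
  c3 r0c1: 61 / 61 / 5
  c4 r0c1: 0 / 0 / 0
  c5 r0c1: 0 / 0 / 0

dataflow = OS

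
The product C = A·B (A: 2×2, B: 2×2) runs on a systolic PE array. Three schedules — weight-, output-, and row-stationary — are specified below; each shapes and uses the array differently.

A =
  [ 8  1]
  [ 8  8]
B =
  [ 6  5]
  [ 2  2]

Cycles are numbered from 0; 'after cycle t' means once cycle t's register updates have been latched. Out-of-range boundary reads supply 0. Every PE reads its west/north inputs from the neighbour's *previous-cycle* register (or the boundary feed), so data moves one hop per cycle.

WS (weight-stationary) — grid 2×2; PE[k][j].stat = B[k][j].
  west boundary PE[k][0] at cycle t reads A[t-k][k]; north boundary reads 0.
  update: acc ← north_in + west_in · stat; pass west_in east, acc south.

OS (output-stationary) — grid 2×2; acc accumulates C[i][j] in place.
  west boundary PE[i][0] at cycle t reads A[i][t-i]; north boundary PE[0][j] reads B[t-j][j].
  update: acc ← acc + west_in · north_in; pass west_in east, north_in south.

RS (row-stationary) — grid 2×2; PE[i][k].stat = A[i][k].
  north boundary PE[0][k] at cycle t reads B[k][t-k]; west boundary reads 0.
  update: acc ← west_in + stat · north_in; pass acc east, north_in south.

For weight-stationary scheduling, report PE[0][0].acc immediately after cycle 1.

PE[0][0].acc = 48

WS 2×2: PE[0][0] cycle-by-cycle (with neighbour feeds):
  cycle 0: PE[0][0] → acc 48, east 8, south 48
  cycle 1: PE[0][0] → acc 48, east 8, south 48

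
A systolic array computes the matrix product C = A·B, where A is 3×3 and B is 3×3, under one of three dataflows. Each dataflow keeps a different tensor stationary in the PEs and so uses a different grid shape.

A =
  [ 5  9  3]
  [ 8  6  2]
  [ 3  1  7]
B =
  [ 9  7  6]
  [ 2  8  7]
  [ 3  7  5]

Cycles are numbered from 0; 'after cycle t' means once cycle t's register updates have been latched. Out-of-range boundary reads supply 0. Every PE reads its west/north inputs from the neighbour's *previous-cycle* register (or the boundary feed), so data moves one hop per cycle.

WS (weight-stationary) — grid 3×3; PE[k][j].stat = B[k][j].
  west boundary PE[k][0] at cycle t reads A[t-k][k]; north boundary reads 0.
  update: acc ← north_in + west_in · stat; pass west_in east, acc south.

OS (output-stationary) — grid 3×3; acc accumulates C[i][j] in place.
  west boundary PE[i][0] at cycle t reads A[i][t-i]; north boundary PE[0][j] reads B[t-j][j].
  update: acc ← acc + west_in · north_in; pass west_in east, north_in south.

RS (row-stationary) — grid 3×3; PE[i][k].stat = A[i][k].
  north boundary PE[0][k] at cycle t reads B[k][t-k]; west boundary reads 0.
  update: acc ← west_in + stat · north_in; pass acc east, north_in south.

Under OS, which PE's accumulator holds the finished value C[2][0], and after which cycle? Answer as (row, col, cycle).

(row, col, cycle) = (2, 0, 4)

OS: C[2][0] accumulates in PE[2][0]:
  c0 r2c0: 0 / 0 / 0
  c1 r2c0: 0 / 0 / 0
  c2 r2c0: 27 / 3 / 9
  c3 r2c0: 29 / 1 / 2
  c4 r2c0: 50 / 7 / 3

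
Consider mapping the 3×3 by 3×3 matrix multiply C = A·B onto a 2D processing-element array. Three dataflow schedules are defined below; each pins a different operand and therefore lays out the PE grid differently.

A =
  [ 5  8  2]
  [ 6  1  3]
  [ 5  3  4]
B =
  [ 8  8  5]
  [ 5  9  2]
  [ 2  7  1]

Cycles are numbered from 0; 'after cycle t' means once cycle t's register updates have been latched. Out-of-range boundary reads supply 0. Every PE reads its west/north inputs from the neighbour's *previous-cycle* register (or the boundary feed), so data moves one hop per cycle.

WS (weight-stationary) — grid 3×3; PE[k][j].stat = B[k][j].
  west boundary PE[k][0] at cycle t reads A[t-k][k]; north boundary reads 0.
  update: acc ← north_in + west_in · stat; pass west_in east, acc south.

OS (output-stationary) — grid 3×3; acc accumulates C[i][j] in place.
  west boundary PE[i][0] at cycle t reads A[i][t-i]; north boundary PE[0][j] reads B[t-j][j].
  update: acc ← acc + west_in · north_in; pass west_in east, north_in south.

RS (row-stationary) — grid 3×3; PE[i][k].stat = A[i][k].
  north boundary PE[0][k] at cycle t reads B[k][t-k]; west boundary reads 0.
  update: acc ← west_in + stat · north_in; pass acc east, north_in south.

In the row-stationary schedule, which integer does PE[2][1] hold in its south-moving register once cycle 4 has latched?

Tracing RS — 3×3 array, target PE[2][1]:
  t=0 PE[1][1]: acc=0 h=0 v=0
  t=0 PE[2][0]: acc=0 h=0 v=0
  t=0 PE[2][1]: acc=0 h=0 v=0
  t=1 PE[1][1]: acc=0 h=0 v=0
  t=1 PE[2][0]: acc=0 h=0 v=0
  t=1 PE[2][1]: acc=0 h=0 v=0
  t=2 PE[1][1]: acc=53 h=53 v=5
  t=2 PE[2][0]: acc=40 h=40 v=8
  t=2 PE[2][1]: acc=0 h=0 v=0
  t=3 PE[1][1]: acc=57 h=57 v=9
  t=3 PE[2][0]: acc=40 h=40 v=8
  t=3 PE[2][1]: acc=55 h=55 v=5
  t=4 PE[1][1]: acc=32 h=32 v=2
  t=4 PE[2][0]: acc=25 h=25 v=5
  t=4 PE[2][1]: acc=67 h=67 v=9

register = 9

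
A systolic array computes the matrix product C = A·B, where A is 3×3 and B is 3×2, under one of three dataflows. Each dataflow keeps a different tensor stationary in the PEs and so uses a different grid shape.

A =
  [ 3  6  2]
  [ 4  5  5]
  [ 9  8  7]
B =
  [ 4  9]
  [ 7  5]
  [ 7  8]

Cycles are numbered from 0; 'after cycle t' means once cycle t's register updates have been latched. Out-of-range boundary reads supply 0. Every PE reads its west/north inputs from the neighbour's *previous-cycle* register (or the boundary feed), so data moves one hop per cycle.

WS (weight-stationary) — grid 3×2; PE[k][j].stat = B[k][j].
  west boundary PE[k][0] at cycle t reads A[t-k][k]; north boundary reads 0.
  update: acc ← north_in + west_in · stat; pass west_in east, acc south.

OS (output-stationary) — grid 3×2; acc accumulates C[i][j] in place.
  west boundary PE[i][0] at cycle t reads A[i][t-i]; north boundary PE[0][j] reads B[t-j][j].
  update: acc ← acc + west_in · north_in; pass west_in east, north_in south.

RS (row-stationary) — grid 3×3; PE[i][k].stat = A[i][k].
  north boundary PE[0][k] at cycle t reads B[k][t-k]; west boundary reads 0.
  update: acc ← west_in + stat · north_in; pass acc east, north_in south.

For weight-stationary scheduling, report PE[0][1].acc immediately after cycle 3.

PE[0][1].acc = 81

WS on a 3×2 grid — tracing PE[0][1] and its feeders:
  cycle 0: PE[0][0] → acc 12, east 3, south 12
  cycle 0: PE[0][1] → acc 0, east 0, south 0
  cycle 1: PE[0][0] → acc 16, east 4, south 16
  cycle 1: PE[0][1] → acc 27, east 3, south 27
  cycle 2: PE[0][0] → acc 36, east 9, south 36
  cycle 2: PE[0][1] → acc 36, east 4, south 36
  cycle 3: PE[0][0] → acc 0, east 0, south 0
  cycle 3: PE[0][1] → acc 81, east 9, south 81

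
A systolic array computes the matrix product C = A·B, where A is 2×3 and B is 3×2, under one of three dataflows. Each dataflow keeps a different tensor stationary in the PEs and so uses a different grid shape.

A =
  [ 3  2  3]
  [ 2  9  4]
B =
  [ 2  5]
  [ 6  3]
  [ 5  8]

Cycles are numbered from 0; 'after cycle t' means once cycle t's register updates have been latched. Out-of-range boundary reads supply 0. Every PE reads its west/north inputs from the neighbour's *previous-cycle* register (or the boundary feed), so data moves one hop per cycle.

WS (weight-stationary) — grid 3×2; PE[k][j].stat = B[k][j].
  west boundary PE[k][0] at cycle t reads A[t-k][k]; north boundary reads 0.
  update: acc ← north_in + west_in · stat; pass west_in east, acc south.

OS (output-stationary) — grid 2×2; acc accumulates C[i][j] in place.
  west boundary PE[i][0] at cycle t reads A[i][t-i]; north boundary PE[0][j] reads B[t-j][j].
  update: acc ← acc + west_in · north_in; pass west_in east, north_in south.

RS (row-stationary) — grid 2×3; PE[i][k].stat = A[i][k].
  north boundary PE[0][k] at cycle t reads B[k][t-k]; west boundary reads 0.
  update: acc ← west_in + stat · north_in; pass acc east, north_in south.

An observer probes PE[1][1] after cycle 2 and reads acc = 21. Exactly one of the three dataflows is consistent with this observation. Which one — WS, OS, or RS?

dataflow = WS

WS [3×2] PE[1][1] across cycles:
  c0 r1c1: 0 / 0 / 0
  c1 r1c1: 0 / 0 / 0
  c2 r1c1: 21 / 2 / 21
OS [2×2] PE[1][1] across cycles:
  c0 r1c1: 0 / 0 / 0
  c1 r1c1: 0 / 0 / 0
  c2 r1c1: 10 / 2 / 5
RS [2×3] PE[1][1] across cycles:
  c0 r1c1: 0 / 0 / 0
  c1 r1c1: 0 / 0 / 0
  c2 r1c1: 58 / 58 / 6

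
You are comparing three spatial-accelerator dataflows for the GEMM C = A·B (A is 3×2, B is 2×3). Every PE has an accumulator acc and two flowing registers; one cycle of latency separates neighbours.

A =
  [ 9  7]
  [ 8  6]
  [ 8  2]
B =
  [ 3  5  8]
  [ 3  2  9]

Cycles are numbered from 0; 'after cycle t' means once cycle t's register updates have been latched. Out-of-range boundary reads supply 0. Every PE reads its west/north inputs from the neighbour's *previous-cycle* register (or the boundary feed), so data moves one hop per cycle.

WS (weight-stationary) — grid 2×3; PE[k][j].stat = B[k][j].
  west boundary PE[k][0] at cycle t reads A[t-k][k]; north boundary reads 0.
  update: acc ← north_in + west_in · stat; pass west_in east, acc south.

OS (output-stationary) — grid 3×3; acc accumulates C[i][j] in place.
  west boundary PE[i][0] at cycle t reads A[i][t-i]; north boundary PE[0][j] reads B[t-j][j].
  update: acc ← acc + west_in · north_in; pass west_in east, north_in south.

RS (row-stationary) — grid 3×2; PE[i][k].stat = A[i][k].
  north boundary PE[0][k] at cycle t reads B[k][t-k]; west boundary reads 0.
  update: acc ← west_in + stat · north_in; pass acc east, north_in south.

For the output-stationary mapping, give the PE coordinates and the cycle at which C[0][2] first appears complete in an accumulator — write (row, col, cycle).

(row, col, cycle) = (0, 2, 3)

OS — PE[0][2] is where C[0][2] collects:
  @0  [0,2]  acc 0  |  →0  ↓0
  @1  [0,2]  acc 0  |  →0  ↓0
  @2  [0,2]  acc 72  |  →9  ↓8
  @3  [0,2]  acc 135  |  →7  ↓9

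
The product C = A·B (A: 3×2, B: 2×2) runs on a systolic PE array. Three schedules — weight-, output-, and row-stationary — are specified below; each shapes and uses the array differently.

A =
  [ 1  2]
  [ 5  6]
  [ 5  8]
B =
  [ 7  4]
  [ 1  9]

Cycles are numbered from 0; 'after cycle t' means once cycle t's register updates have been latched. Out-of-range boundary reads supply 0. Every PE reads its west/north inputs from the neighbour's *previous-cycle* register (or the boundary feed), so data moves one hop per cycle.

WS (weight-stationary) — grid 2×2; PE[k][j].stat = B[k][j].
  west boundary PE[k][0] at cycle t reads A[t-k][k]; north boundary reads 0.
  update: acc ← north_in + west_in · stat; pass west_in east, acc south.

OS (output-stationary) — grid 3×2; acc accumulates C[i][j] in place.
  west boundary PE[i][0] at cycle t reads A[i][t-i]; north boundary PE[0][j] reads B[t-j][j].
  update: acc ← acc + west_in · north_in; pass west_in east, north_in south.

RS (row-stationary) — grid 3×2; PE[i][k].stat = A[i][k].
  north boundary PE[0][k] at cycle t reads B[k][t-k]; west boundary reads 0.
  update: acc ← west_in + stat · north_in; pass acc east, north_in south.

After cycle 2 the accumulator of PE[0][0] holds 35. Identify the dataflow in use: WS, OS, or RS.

dataflow = WS

— WS: 2×2; PE[0][0] trace:
  t=0 PE[0][0]: acc=7 h=1 v=7
  t=1 PE[0][0]: acc=35 h=5 v=35
  t=2 PE[0][0]: acc=35 h=5 v=35
— OS: 3×2; PE[0][0] trace:
  t=0 PE[0][0]: acc=7 h=1 v=7
  t=1 PE[0][0]: acc=9 h=2 v=1
  t=2 PE[0][0]: acc=9 h=0 v=0
— RS: 3×2; PE[0][0] trace:
  t=0 PE[0][0]: acc=7 h=7 v=7
  t=1 PE[0][0]: acc=4 h=4 v=4
  t=2 PE[0][0]: acc=0 h=0 v=0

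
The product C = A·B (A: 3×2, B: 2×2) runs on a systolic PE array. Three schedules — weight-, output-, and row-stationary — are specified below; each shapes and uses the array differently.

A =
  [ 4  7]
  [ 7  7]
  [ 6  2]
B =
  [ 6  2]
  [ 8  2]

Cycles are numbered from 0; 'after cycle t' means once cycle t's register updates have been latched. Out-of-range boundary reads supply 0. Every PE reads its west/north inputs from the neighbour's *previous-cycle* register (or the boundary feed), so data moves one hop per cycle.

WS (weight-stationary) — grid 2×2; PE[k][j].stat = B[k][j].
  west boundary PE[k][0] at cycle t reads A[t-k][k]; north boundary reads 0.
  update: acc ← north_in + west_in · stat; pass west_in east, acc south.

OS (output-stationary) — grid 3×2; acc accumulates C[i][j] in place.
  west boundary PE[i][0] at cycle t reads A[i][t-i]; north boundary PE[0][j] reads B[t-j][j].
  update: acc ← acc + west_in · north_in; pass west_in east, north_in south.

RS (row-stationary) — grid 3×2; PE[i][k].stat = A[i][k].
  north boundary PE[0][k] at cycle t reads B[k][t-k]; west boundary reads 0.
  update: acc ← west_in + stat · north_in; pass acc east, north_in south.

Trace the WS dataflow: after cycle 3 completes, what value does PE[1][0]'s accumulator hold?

WS (2×2). Following PE[1][0] plus its west/north inputs:
  c0 r0c0: 24 / 4 / 24
  c0 r1c0: 0 / 0 / 0
  c1 r0c0: 42 / 7 / 42
  c1 r1c0: 80 / 7 / 80
  c2 r0c0: 36 / 6 / 36
  c2 r1c0: 98 / 7 / 98
  c3 r0c0: 0 / 0 / 0
  c3 r1c0: 52 / 2 / 52

PE[1][0].acc = 52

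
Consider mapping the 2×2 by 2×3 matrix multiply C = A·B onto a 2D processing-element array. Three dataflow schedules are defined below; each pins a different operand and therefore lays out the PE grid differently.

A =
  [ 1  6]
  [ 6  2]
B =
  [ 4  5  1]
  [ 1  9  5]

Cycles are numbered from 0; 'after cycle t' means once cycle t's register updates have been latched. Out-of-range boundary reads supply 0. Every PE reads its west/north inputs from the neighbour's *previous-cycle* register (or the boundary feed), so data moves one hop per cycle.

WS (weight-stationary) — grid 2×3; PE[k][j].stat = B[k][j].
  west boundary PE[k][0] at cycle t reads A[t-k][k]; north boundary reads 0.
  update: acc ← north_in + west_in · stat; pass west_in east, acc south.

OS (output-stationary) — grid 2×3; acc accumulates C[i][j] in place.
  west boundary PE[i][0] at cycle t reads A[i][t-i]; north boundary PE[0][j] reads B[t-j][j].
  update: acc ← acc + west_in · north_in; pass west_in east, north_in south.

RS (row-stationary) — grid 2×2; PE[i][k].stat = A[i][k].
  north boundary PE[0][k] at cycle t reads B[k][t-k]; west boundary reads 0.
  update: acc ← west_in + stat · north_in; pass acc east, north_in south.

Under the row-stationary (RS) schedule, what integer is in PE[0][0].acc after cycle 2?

RS on a 2×2 grid — tracing PE[0][0] and its feeders:
  0: (0,0).acc=4  regs=<4,4>
  1: (0,0).acc=5  regs=<5,5>
  2: (0,0).acc=1  regs=<1,1>

PE[0][0].acc = 1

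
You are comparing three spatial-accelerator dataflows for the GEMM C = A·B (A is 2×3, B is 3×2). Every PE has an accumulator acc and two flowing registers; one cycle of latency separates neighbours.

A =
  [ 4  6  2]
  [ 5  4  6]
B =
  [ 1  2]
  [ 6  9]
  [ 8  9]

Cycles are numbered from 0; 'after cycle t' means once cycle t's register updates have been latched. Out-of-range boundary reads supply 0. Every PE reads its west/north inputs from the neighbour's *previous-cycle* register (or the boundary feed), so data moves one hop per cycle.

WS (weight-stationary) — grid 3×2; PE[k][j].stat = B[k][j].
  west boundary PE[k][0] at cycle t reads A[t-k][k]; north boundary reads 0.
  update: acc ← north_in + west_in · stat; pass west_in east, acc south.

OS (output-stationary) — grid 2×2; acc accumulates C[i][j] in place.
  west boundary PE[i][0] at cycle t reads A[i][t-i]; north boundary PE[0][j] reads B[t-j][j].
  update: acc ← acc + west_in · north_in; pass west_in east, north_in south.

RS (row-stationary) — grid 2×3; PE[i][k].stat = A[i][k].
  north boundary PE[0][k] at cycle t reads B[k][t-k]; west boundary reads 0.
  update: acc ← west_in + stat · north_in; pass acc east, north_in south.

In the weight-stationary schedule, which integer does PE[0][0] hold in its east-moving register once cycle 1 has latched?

WS on a 3×2 grid — tracing PE[0][0] and its feeders:
  cycle 0: PE[0][0] → acc 4, east 4, south 4
  cycle 1: PE[0][0] → acc 5, east 5, south 5

register = 5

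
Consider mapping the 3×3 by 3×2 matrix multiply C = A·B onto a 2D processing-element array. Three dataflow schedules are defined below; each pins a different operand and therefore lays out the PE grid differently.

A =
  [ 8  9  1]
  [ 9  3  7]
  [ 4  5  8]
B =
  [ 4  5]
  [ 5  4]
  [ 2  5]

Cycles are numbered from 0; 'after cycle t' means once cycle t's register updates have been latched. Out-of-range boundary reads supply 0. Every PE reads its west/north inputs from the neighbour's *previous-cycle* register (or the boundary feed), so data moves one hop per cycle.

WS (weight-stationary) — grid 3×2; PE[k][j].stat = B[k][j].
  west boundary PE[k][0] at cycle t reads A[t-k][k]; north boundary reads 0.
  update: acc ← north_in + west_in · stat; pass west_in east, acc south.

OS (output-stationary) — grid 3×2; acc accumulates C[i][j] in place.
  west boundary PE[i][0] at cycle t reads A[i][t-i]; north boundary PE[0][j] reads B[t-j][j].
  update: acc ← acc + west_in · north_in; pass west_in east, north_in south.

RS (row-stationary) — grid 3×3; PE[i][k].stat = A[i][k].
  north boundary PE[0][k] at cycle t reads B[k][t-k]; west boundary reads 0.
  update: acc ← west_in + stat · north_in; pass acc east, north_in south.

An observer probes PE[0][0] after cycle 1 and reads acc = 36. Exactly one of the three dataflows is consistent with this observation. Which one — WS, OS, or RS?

dataflow = WS

— WS: 3×2; PE[0][0] trace:
  0: (0,0).acc=32  regs=<8,32>
  1: (0,0).acc=36  regs=<9,36>
— OS: 3×2; PE[0][0] trace:
  0: (0,0).acc=32  regs=<8,4>
  1: (0,0).acc=77  regs=<9,5>
— RS: 3×3; PE[0][0] trace:
  0: (0,0).acc=32  regs=<32,4>
  1: (0,0).acc=40  regs=<40,5>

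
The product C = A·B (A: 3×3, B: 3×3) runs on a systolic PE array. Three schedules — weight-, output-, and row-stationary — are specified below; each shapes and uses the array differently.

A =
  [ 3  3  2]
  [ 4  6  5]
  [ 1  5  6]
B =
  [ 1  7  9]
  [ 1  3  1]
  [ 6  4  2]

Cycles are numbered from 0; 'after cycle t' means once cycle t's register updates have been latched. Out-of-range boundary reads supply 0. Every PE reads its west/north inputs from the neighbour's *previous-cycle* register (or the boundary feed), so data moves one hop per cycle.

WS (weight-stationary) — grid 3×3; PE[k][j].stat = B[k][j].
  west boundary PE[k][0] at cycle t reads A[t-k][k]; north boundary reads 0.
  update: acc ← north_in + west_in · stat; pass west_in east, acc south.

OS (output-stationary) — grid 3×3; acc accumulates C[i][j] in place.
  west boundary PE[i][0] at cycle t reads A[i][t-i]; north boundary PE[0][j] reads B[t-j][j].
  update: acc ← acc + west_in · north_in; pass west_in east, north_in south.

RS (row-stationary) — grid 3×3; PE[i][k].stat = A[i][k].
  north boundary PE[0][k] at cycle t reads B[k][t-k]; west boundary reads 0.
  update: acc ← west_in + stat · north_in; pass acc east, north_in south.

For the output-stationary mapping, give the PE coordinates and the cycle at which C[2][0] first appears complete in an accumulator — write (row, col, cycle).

(row, col, cycle) = (2, 0, 4)

OS — PE[2][0] is where C[2][0] collects:
  step 0 · PE2,0: acc=0; fwd→0 fwd↓0
  step 1 · PE2,0: acc=0; fwd→0 fwd↓0
  step 2 · PE2,0: acc=1; fwd→1 fwd↓1
  step 3 · PE2,0: acc=6; fwd→5 fwd↓1
  step 4 · PE2,0: acc=42; fwd→6 fwd↓6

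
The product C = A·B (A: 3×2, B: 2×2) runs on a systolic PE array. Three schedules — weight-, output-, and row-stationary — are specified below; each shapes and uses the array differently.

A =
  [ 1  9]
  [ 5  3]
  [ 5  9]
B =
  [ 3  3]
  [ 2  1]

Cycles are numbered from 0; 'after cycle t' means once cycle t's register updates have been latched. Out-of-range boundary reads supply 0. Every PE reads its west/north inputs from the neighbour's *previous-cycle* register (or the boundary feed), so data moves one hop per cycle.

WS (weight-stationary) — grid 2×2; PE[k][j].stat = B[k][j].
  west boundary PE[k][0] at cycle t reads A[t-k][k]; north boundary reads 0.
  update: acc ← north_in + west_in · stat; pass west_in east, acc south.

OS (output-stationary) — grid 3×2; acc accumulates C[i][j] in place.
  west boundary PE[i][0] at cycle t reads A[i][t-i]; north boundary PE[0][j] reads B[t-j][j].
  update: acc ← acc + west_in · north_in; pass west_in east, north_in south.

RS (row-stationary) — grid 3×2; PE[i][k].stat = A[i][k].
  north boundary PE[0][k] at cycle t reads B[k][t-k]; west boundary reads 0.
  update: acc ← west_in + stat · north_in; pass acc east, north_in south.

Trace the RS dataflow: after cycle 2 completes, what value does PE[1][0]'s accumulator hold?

PE[1][0].acc = 15

RS (3×2). Following PE[1][0] plus its west/north inputs:
  cycle 0: PE[0][0] → acc 3, east 3, south 3
  cycle 0: PE[1][0] → acc 0, east 0, south 0
  cycle 1: PE[0][0] → acc 3, east 3, south 3
  cycle 1: PE[1][0] → acc 15, east 15, south 3
  cycle 2: PE[0][0] → acc 0, east 0, south 0
  cycle 2: PE[1][0] → acc 15, east 15, south 3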